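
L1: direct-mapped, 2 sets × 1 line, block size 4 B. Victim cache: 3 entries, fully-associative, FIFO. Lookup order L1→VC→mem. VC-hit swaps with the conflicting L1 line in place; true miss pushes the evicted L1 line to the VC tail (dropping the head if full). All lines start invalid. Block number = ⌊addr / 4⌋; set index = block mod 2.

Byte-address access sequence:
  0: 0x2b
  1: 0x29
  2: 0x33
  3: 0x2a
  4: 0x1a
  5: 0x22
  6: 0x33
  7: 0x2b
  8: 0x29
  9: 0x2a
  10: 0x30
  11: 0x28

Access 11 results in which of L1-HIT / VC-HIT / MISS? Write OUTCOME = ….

  [0] addr=0x2b blk=10 s=0: MISS | VC []
  [1] addr=0x29 blk=10 s=0: L1-HIT | VC []
  [2] addr=0x33 blk=12 s=0: MISS | VC [10]
  [3] addr=0x2a blk=10 s=0: VC-HIT | VC [12]
  [4] addr=0x1a blk=6 s=0: MISS | VC [12, 10]
  [5] addr=0x22 blk=8 s=0: MISS | VC [12, 10, 6]
  [6] addr=0x33 blk=12 s=0: VC-HIT | VC [8, 10, 6]
  [7] addr=0x2b blk=10 s=0: VC-HIT | VC [8, 12, 6]
  [8] addr=0x29 blk=10 s=0: L1-HIT | VC [8, 12, 6]
  [9] addr=0x2a blk=10 s=0: L1-HIT | VC [8, 12, 6]
  [10] addr=0x30 blk=12 s=0: VC-HIT | VC [8, 10, 6]
  [11] addr=0x28 blk=10 s=0: VC-HIT | VC [8, 12, 6]

OUTCOME = VC-HIT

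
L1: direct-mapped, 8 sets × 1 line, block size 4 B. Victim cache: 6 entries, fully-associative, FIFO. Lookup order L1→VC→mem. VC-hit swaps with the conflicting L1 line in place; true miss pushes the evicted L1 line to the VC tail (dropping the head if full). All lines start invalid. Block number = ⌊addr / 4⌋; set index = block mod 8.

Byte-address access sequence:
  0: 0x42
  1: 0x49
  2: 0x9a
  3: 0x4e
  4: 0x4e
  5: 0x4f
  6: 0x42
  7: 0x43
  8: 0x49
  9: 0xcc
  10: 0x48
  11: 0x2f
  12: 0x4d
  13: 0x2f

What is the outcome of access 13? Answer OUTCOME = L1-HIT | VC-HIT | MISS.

0: 0x42 (blk 16, set 0) → MISS  vc=[]
1: 0x49 (blk 18, set 2) → MISS  vc=[]
2: 0x9a (blk 38, set 6) → MISS  vc=[]
3: 0x4e (blk 19, set 3) → MISS  vc=[]
4: 0x4e (blk 19, set 3) → L1-HIT  vc=[]
5: 0x4f (blk 19, set 3) → L1-HIT  vc=[]
6: 0x42 (blk 16, set 0) → L1-HIT  vc=[]
7: 0x43 (blk 16, set 0) → L1-HIT  vc=[]
8: 0x49 (blk 18, set 2) → L1-HIT  vc=[]
9: 0xcc (blk 51, set 3) → MISS  vc=[19]
10: 0x48 (blk 18, set 2) → L1-HIT  vc=[19]
11: 0x2f (blk 11, set 3) → MISS  vc=[19, 51]
12: 0x4d (blk 19, set 3) → VC-HIT  vc=[11, 51]
13: 0x2f (blk 11, set 3) → VC-HIT  vc=[19, 51]

OUTCOME = VC-HIT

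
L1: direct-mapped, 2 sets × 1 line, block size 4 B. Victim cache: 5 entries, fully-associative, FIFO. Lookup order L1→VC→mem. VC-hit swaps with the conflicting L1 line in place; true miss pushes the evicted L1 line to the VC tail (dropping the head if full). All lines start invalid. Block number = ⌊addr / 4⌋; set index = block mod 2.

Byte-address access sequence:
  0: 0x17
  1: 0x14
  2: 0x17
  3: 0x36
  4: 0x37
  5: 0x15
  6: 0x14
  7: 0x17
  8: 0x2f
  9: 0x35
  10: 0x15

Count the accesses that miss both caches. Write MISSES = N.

#0 0x17→b5/s1 MISS; vc=[]
#1 0x14→b5/s1 L1-HIT; vc=[]
#2 0x17→b5/s1 L1-HIT; vc=[]
#3 0x36→b13/s1 MISS; vc=[5]
#4 0x37→b13/s1 L1-HIT; vc=[5]
#5 0x15→b5/s1 VC-HIT; vc=[13]
#6 0x14→b5/s1 L1-HIT; vc=[13]
#7 0x17→b5/s1 L1-HIT; vc=[13]
#8 0x2f→b11/s1 MISS; vc=[13,5]
#9 0x35→b13/s1 VC-HIT; vc=[11,5]
#10 0x15→b5/s1 VC-HIT; vc=[11,13]

MISSES = 3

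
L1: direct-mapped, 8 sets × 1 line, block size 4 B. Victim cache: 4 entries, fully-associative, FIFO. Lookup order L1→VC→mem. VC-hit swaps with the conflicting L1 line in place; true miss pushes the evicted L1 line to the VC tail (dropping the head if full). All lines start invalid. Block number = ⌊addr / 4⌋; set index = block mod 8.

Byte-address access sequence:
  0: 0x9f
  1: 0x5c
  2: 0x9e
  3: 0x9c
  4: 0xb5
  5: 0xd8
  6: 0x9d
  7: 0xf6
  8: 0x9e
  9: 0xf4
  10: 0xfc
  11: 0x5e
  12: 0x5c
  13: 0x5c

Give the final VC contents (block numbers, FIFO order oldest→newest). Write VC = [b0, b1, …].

#0 0x9f→b39/s7 MISS; vc=[]
#1 0x5c→b23/s7 MISS; vc=[39]
#2 0x9e→b39/s7 VC-HIT; vc=[23]
#3 0x9c→b39/s7 L1-HIT; vc=[23]
#4 0xb5→b45/s5 MISS; vc=[23]
#5 0xd8→b54/s6 MISS; vc=[23]
#6 0x9d→b39/s7 L1-HIT; vc=[23]
#7 0xf6→b61/s5 MISS; vc=[23,45]
#8 0x9e→b39/s7 L1-HIT; vc=[23,45]
#9 0xf4→b61/s5 L1-HIT; vc=[23,45]
#10 0xfc→b63/s7 MISS; vc=[23,45,39]
#11 0x5e→b23/s7 VC-HIT; vc=[63,45,39]
#12 0x5c→b23/s7 L1-HIT; vc=[63,45,39]
#13 0x5c→b23/s7 L1-HIT; vc=[63,45,39]

VC = [63, 45, 39]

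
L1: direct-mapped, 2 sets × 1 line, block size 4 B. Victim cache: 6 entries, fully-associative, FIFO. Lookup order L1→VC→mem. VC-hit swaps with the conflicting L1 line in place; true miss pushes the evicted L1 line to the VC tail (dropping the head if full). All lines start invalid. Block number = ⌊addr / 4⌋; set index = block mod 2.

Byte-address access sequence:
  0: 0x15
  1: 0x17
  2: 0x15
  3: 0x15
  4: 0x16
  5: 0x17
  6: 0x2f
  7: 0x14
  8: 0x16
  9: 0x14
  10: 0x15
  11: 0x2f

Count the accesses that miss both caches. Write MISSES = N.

MISSES = 2

0: 0x15 (blk 5, set 1) → MISS  vc=[]
1: 0x17 (blk 5, set 1) → L1-HIT  vc=[]
2: 0x15 (blk 5, set 1) → L1-HIT  vc=[]
3: 0x15 (blk 5, set 1) → L1-HIT  vc=[]
4: 0x16 (blk 5, set 1) → L1-HIT  vc=[]
5: 0x17 (blk 5, set 1) → L1-HIT  vc=[]
6: 0x2f (blk 11, set 1) → MISS  vc=[5]
7: 0x14 (blk 5, set 1) → VC-HIT  vc=[11]
8: 0x16 (blk 5, set 1) → L1-HIT  vc=[11]
9: 0x14 (blk 5, set 1) → L1-HIT  vc=[11]
10: 0x15 (blk 5, set 1) → L1-HIT  vc=[11]
11: 0x2f (blk 11, set 1) → VC-HIT  vc=[5]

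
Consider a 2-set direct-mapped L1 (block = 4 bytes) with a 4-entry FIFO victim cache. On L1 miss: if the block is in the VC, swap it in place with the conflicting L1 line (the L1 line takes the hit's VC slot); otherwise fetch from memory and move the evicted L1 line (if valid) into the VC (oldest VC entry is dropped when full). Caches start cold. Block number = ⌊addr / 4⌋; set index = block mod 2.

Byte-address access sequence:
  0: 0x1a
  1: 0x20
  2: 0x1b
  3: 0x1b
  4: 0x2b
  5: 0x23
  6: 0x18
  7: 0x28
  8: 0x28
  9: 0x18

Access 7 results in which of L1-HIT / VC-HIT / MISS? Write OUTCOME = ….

#0 0x1a→b6/s0 MISS; vc=[]
#1 0x20→b8/s0 MISS; vc=[6]
#2 0x1b→b6/s0 VC-HIT; vc=[8]
#3 0x1b→b6/s0 L1-HIT; vc=[8]
#4 0x2b→b10/s0 MISS; vc=[8,6]
#5 0x23→b8/s0 VC-HIT; vc=[10,6]
#6 0x18→b6/s0 VC-HIT; vc=[10,8]
#7 0x28→b10/s0 VC-HIT; vc=[6,8]
#8 0x28→b10/s0 L1-HIT; vc=[6,8]
#9 0x18→b6/s0 VC-HIT; vc=[10,8]

OUTCOME = VC-HIT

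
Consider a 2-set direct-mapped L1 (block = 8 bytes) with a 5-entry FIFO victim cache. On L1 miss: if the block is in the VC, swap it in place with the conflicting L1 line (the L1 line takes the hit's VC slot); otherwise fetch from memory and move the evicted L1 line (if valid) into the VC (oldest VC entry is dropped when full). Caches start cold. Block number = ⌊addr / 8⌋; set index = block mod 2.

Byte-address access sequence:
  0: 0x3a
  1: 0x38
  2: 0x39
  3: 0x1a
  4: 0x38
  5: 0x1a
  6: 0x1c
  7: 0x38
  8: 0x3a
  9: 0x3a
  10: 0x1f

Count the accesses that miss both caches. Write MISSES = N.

MISSES = 2

#0 0x3a→b7/s1 MISS; vc=[]
#1 0x38→b7/s1 L1-HIT; vc=[]
#2 0x39→b7/s1 L1-HIT; vc=[]
#3 0x1a→b3/s1 MISS; vc=[7]
#4 0x38→b7/s1 VC-HIT; vc=[3]
#5 0x1a→b3/s1 VC-HIT; vc=[7]
#6 0x1c→b3/s1 L1-HIT; vc=[7]
#7 0x38→b7/s1 VC-HIT; vc=[3]
#8 0x3a→b7/s1 L1-HIT; vc=[3]
#9 0x3a→b7/s1 L1-HIT; vc=[3]
#10 0x1f→b3/s1 VC-HIT; vc=[7]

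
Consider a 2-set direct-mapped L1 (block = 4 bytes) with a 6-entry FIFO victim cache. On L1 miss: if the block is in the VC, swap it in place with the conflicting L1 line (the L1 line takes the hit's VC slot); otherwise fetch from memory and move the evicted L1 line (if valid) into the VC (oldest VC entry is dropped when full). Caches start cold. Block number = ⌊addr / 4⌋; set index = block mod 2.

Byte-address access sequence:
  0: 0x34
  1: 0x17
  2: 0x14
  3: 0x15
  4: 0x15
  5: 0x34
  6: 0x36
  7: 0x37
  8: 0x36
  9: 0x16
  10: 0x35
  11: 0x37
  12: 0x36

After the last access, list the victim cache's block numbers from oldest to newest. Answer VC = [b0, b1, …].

VC = [5]

0: 0x34 (blk 13, set 1) → MISS  vc=[]
1: 0x17 (blk 5, set 1) → MISS  vc=[13]
2: 0x14 (blk 5, set 1) → L1-HIT  vc=[13]
3: 0x15 (blk 5, set 1) → L1-HIT  vc=[13]
4: 0x15 (blk 5, set 1) → L1-HIT  vc=[13]
5: 0x34 (blk 13, set 1) → VC-HIT  vc=[5]
6: 0x36 (blk 13, set 1) → L1-HIT  vc=[5]
7: 0x37 (blk 13, set 1) → L1-HIT  vc=[5]
8: 0x36 (blk 13, set 1) → L1-HIT  vc=[5]
9: 0x16 (blk 5, set 1) → VC-HIT  vc=[13]
10: 0x35 (blk 13, set 1) → VC-HIT  vc=[5]
11: 0x37 (blk 13, set 1) → L1-HIT  vc=[5]
12: 0x36 (blk 13, set 1) → L1-HIT  vc=[5]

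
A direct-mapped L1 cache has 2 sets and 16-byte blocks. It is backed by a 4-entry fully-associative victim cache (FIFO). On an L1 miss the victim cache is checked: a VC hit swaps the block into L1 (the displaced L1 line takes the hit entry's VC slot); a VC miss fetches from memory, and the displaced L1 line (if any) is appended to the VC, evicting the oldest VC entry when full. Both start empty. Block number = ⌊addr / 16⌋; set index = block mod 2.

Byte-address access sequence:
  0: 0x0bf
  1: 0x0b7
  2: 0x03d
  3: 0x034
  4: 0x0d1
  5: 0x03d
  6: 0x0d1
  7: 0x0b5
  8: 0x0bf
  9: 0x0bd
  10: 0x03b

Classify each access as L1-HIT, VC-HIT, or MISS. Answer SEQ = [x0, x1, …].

  [0] addr=0xbf blk=11 s=1: MISS | VC []
  [1] addr=0xb7 blk=11 s=1: L1-HIT | VC []
  [2] addr=0x3d blk=3 s=1: MISS | VC [11]
  [3] addr=0x34 blk=3 s=1: L1-HIT | VC [11]
  [4] addr=0xd1 blk=13 s=1: MISS | VC [11, 3]
  [5] addr=0x3d blk=3 s=1: VC-HIT | VC [11, 13]
  [6] addr=0xd1 blk=13 s=1: VC-HIT | VC [11, 3]
  [7] addr=0xb5 blk=11 s=1: VC-HIT | VC [13, 3]
  [8] addr=0xbf blk=11 s=1: L1-HIT | VC [13, 3]
  [9] addr=0xbd blk=11 s=1: L1-HIT | VC [13, 3]
  [10] addr=0x3b blk=3 s=1: VC-HIT | VC [13, 11]

SEQ = [MISS, L1-HIT, MISS, L1-HIT, MISS, VC-HIT, VC-HIT, VC-HIT, L1-HIT, L1-HIT, VC-HIT]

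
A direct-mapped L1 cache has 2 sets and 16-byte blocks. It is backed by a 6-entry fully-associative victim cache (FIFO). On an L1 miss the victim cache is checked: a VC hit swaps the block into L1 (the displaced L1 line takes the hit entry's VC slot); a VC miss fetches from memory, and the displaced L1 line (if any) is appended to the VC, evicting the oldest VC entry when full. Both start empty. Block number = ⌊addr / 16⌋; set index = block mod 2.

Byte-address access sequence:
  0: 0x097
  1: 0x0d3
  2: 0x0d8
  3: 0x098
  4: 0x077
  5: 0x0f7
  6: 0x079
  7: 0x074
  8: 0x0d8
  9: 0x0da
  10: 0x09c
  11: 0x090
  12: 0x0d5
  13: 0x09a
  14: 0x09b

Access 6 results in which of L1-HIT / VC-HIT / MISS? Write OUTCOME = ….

0: 0x97 (blk 9, set 1) → MISS  vc=[]
1: 0xd3 (blk 13, set 1) → MISS  vc=[9]
2: 0xd8 (blk 13, set 1) → L1-HIT  vc=[9]
3: 0x98 (blk 9, set 1) → VC-HIT  vc=[13]
4: 0x77 (blk 7, set 1) → MISS  vc=[13, 9]
5: 0xf7 (blk 15, set 1) → MISS  vc=[13, 9, 7]
6: 0x79 (blk 7, set 1) → VC-HIT  vc=[13, 9, 15]
7: 0x74 (blk 7, set 1) → L1-HIT  vc=[13, 9, 15]
8: 0xd8 (blk 13, set 1) → VC-HIT  vc=[7, 9, 15]
9: 0xda (blk 13, set 1) → L1-HIT  vc=[7, 9, 15]
10: 0x9c (blk 9, set 1) → VC-HIT  vc=[7, 13, 15]
11: 0x90 (blk 9, set 1) → L1-HIT  vc=[7, 13, 15]
12: 0xd5 (blk 13, set 1) → VC-HIT  vc=[7, 9, 15]
13: 0x9a (blk 9, set 1) → VC-HIT  vc=[7, 13, 15]
14: 0x9b (blk 9, set 1) → L1-HIT  vc=[7, 13, 15]

OUTCOME = VC-HIT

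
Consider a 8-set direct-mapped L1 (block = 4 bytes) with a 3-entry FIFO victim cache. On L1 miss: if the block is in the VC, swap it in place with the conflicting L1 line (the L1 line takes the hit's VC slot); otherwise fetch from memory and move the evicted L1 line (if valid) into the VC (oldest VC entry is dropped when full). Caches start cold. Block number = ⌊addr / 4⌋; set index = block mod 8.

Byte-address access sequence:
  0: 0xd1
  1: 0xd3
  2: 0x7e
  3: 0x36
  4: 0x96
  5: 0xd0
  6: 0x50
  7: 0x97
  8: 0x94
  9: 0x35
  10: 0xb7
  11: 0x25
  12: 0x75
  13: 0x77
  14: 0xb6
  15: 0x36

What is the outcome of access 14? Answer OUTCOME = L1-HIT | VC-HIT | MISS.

#0 0xd1→b52/s4 MISS; vc=[]
#1 0xd3→b52/s4 L1-HIT; vc=[]
#2 0x7e→b31/s7 MISS; vc=[]
#3 0x36→b13/s5 MISS; vc=[]
#4 0x96→b37/s5 MISS; vc=[13]
#5 0xd0→b52/s4 L1-HIT; vc=[13]
#6 0x50→b20/s4 MISS; vc=[13,52]
#7 0x97→b37/s5 L1-HIT; vc=[13,52]
#8 0x94→b37/s5 L1-HIT; vc=[13,52]
#9 0x35→b13/s5 VC-HIT; vc=[37,52]
#10 0xb7→b45/s5 MISS; vc=[37,52,13]
#11 0x25→b9/s1 MISS; vc=[37,52,13]
#12 0x75→b29/s5 MISS; vc=[52,13,45]
#13 0x77→b29/s5 L1-HIT; vc=[52,13,45]
#14 0xb6→b45/s5 VC-HIT; vc=[52,13,29]
#15 0x36→b13/s5 VC-HIT; vc=[52,45,29]

OUTCOME = VC-HIT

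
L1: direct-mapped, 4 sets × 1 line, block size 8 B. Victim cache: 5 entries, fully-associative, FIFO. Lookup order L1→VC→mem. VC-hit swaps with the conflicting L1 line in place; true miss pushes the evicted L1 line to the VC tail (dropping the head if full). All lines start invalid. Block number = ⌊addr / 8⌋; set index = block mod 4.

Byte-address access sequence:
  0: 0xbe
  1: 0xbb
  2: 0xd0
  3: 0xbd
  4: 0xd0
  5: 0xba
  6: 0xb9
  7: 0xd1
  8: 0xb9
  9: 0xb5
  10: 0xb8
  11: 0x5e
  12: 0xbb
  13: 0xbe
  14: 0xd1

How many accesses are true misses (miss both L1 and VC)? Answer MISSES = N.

MISSES = 4

#0 0xbe→b23/s3 MISS; vc=[]
#1 0xbb→b23/s3 L1-HIT; vc=[]
#2 0xd0→b26/s2 MISS; vc=[]
#3 0xbd→b23/s3 L1-HIT; vc=[]
#4 0xd0→b26/s2 L1-HIT; vc=[]
#5 0xba→b23/s3 L1-HIT; vc=[]
#6 0xb9→b23/s3 L1-HIT; vc=[]
#7 0xd1→b26/s2 L1-HIT; vc=[]
#8 0xb9→b23/s3 L1-HIT; vc=[]
#9 0xb5→b22/s2 MISS; vc=[26]
#10 0xb8→b23/s3 L1-HIT; vc=[26]
#11 0x5e→b11/s3 MISS; vc=[26,23]
#12 0xbb→b23/s3 VC-HIT; vc=[26,11]
#13 0xbe→b23/s3 L1-HIT; vc=[26,11]
#14 0xd1→b26/s2 VC-HIT; vc=[22,11]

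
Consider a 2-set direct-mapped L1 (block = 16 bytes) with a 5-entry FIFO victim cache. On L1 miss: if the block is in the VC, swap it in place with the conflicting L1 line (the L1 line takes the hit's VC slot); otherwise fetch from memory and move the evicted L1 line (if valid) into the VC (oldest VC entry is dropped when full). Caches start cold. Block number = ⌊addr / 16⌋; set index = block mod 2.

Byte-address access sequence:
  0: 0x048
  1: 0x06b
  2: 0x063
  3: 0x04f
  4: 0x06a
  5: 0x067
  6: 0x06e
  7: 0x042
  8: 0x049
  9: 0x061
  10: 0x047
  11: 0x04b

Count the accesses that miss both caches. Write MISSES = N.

0: 0x48 (blk 4, set 0) → MISS  vc=[]
1: 0x6b (blk 6, set 0) → MISS  vc=[4]
2: 0x63 (blk 6, set 0) → L1-HIT  vc=[4]
3: 0x4f (blk 4, set 0) → VC-HIT  vc=[6]
4: 0x6a (blk 6, set 0) → VC-HIT  vc=[4]
5: 0x67 (blk 6, set 0) → L1-HIT  vc=[4]
6: 0x6e (blk 6, set 0) → L1-HIT  vc=[4]
7: 0x42 (blk 4, set 0) → VC-HIT  vc=[6]
8: 0x49 (blk 4, set 0) → L1-HIT  vc=[6]
9: 0x61 (blk 6, set 0) → VC-HIT  vc=[4]
10: 0x47 (blk 4, set 0) → VC-HIT  vc=[6]
11: 0x4b (blk 4, set 0) → L1-HIT  vc=[6]

MISSES = 2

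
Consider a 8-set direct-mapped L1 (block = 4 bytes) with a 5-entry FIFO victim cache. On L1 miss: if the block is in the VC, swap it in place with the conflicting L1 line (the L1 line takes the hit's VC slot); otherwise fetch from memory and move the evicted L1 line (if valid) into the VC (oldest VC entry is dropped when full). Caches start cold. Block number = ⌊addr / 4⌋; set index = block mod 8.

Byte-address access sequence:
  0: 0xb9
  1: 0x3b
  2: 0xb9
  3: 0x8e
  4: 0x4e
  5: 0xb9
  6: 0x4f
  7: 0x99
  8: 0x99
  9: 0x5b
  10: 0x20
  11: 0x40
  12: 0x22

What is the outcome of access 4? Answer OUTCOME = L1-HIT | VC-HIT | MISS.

#0 0xb9→b46/s6 MISS; vc=[]
#1 0x3b→b14/s6 MISS; vc=[46]
#2 0xb9→b46/s6 VC-HIT; vc=[14]
#3 0x8e→b35/s3 MISS; vc=[14]
#4 0x4e→b19/s3 MISS; vc=[14,35]
#5 0xb9→b46/s6 L1-HIT; vc=[14,35]
#6 0x4f→b19/s3 L1-HIT; vc=[14,35]
#7 0x99→b38/s6 MISS; vc=[14,35,46]
#8 0x99→b38/s6 L1-HIT; vc=[14,35,46]
#9 0x5b→b22/s6 MISS; vc=[14,35,46,38]
#10 0x20→b8/s0 MISS; vc=[14,35,46,38]
#11 0x40→b16/s0 MISS; vc=[14,35,46,38,8]
#12 0x22→b8/s0 VC-HIT; vc=[14,35,46,38,16]

OUTCOME = MISS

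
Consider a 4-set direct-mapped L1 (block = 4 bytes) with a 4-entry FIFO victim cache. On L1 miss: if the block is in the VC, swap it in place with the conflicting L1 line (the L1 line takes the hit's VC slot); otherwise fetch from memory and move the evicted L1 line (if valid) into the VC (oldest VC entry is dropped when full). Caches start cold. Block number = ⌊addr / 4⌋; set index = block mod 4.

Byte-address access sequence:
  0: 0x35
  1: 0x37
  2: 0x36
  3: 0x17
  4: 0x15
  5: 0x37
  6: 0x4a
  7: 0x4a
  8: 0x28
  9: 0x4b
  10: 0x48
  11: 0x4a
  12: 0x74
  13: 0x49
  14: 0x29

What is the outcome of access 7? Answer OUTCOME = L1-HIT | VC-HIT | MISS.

OUTCOME = L1-HIT

  [0] addr=0x35 blk=13 s=1: MISS | VC []
  [1] addr=0x37 blk=13 s=1: L1-HIT | VC []
  [2] addr=0x36 blk=13 s=1: L1-HIT | VC []
  [3] addr=0x17 blk=5 s=1: MISS | VC [13]
  [4] addr=0x15 blk=5 s=1: L1-HIT | VC [13]
  [5] addr=0x37 blk=13 s=1: VC-HIT | VC [5]
  [6] addr=0x4a blk=18 s=2: MISS | VC [5]
  [7] addr=0x4a blk=18 s=2: L1-HIT | VC [5]
  [8] addr=0x28 blk=10 s=2: MISS | VC [5, 18]
  [9] addr=0x4b blk=18 s=2: VC-HIT | VC [5, 10]
  [10] addr=0x48 blk=18 s=2: L1-HIT | VC [5, 10]
  [11] addr=0x4a blk=18 s=2: L1-HIT | VC [5, 10]
  [12] addr=0x74 blk=29 s=1: MISS | VC [5, 10, 13]
  [13] addr=0x49 blk=18 s=2: L1-HIT | VC [5, 10, 13]
  [14] addr=0x29 blk=10 s=2: VC-HIT | VC [5, 18, 13]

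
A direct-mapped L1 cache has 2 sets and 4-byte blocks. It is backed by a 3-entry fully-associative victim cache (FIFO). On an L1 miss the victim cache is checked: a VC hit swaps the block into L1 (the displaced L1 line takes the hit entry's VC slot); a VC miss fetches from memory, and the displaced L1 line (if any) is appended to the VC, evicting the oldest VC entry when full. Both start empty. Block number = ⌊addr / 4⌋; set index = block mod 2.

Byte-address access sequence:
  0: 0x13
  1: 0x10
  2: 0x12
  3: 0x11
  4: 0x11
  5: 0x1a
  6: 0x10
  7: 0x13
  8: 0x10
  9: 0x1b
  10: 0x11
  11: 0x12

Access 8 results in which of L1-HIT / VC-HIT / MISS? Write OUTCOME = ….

OUTCOME = L1-HIT

0: 0x13 (blk 4, set 0) → MISS  vc=[]
1: 0x10 (blk 4, set 0) → L1-HIT  vc=[]
2: 0x12 (blk 4, set 0) → L1-HIT  vc=[]
3: 0x11 (blk 4, set 0) → L1-HIT  vc=[]
4: 0x11 (blk 4, set 0) → L1-HIT  vc=[]
5: 0x1a (blk 6, set 0) → MISS  vc=[4]
6: 0x10 (blk 4, set 0) → VC-HIT  vc=[6]
7: 0x13 (blk 4, set 0) → L1-HIT  vc=[6]
8: 0x10 (blk 4, set 0) → L1-HIT  vc=[6]
9: 0x1b (blk 6, set 0) → VC-HIT  vc=[4]
10: 0x11 (blk 4, set 0) → VC-HIT  vc=[6]
11: 0x12 (blk 4, set 0) → L1-HIT  vc=[6]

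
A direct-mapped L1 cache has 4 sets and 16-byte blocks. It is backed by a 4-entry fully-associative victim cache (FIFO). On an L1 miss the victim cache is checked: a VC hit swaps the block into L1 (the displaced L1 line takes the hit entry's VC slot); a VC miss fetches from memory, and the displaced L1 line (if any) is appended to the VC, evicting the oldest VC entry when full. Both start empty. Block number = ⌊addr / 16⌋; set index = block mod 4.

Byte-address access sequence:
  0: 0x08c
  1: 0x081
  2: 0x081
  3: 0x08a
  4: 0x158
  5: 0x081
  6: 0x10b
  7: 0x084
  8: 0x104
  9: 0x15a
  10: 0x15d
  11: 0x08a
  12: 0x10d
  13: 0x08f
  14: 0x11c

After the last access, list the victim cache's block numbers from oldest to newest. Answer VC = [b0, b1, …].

VC = [16, 21]

0: 0x8c (blk 8, set 0) → MISS  vc=[]
1: 0x81 (blk 8, set 0) → L1-HIT  vc=[]
2: 0x81 (blk 8, set 0) → L1-HIT  vc=[]
3: 0x8a (blk 8, set 0) → L1-HIT  vc=[]
4: 0x158 (blk 21, set 1) → MISS  vc=[]
5: 0x81 (blk 8, set 0) → L1-HIT  vc=[]
6: 0x10b (blk 16, set 0) → MISS  vc=[8]
7: 0x84 (blk 8, set 0) → VC-HIT  vc=[16]
8: 0x104 (blk 16, set 0) → VC-HIT  vc=[8]
9: 0x15a (blk 21, set 1) → L1-HIT  vc=[8]
10: 0x15d (blk 21, set 1) → L1-HIT  vc=[8]
11: 0x8a (blk 8, set 0) → VC-HIT  vc=[16]
12: 0x10d (blk 16, set 0) → VC-HIT  vc=[8]
13: 0x8f (blk 8, set 0) → VC-HIT  vc=[16]
14: 0x11c (blk 17, set 1) → MISS  vc=[16, 21]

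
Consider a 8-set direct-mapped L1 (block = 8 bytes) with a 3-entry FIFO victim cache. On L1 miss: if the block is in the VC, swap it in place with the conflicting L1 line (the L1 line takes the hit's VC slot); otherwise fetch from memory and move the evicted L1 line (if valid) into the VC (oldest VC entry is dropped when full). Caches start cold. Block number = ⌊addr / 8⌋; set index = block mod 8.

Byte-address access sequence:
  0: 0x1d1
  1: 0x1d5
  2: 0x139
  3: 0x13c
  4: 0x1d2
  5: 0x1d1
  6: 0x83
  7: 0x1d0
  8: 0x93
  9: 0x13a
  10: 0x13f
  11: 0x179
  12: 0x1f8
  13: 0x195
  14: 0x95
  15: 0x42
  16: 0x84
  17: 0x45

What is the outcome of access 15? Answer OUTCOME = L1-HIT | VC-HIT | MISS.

#0 0x1d1→b58/s2 MISS; vc=[]
#1 0x1d5→b58/s2 L1-HIT; vc=[]
#2 0x139→b39/s7 MISS; vc=[]
#3 0x13c→b39/s7 L1-HIT; vc=[]
#4 0x1d2→b58/s2 L1-HIT; vc=[]
#5 0x1d1→b58/s2 L1-HIT; vc=[]
#6 0x83→b16/s0 MISS; vc=[]
#7 0x1d0→b58/s2 L1-HIT; vc=[]
#8 0x93→b18/s2 MISS; vc=[58]
#9 0x13a→b39/s7 L1-HIT; vc=[58]
#10 0x13f→b39/s7 L1-HIT; vc=[58]
#11 0x179→b47/s7 MISS; vc=[58,39]
#12 0x1f8→b63/s7 MISS; vc=[58,39,47]
#13 0x195→b50/s2 MISS; vc=[39,47,18]
#14 0x95→b18/s2 VC-HIT; vc=[39,47,50]
#15 0x42→b8/s0 MISS; vc=[47,50,16]
#16 0x84→b16/s0 VC-HIT; vc=[47,50,8]
#17 0x45→b8/s0 VC-HIT; vc=[47,50,16]

OUTCOME = MISS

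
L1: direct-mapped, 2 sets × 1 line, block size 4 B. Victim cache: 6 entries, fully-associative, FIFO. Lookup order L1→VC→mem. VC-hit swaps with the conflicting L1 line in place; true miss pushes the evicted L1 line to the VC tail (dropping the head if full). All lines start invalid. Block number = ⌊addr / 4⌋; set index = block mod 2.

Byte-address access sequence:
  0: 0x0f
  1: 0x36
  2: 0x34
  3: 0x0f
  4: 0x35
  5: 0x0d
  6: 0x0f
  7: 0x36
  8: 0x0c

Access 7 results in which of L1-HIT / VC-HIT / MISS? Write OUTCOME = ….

OUTCOME = VC-HIT

  [0] addr=0xf blk=3 s=1: MISS | VC []
  [1] addr=0x36 blk=13 s=1: MISS | VC [3]
  [2] addr=0x34 blk=13 s=1: L1-HIT | VC [3]
  [3] addr=0xf blk=3 s=1: VC-HIT | VC [13]
  [4] addr=0x35 blk=13 s=1: VC-HIT | VC [3]
  [5] addr=0xd blk=3 s=1: VC-HIT | VC [13]
  [6] addr=0xf blk=3 s=1: L1-HIT | VC [13]
  [7] addr=0x36 blk=13 s=1: VC-HIT | VC [3]
  [8] addr=0xc blk=3 s=1: VC-HIT | VC [13]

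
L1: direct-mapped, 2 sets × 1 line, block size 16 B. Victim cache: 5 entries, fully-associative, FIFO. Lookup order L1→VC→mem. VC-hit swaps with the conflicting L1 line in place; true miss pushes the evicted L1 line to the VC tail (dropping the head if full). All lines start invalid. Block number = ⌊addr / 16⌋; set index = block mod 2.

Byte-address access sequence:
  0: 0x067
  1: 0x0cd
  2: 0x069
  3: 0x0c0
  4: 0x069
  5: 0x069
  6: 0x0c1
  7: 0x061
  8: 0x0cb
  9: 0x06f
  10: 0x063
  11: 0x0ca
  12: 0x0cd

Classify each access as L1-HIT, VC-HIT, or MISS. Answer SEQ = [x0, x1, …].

#0 0x67→b6/s0 MISS; vc=[]
#1 0xcd→b12/s0 MISS; vc=[6]
#2 0x69→b6/s0 VC-HIT; vc=[12]
#3 0xc0→b12/s0 VC-HIT; vc=[6]
#4 0x69→b6/s0 VC-HIT; vc=[12]
#5 0x69→b6/s0 L1-HIT; vc=[12]
#6 0xc1→b12/s0 VC-HIT; vc=[6]
#7 0x61→b6/s0 VC-HIT; vc=[12]
#8 0xcb→b12/s0 VC-HIT; vc=[6]
#9 0x6f→b6/s0 VC-HIT; vc=[12]
#10 0x63→b6/s0 L1-HIT; vc=[12]
#11 0xca→b12/s0 VC-HIT; vc=[6]
#12 0xcd→b12/s0 L1-HIT; vc=[6]

SEQ = [MISS, MISS, VC-HIT, VC-HIT, VC-HIT, L1-HIT, VC-HIT, VC-HIT, VC-HIT, VC-HIT, L1-HIT, VC-HIT, L1-HIT]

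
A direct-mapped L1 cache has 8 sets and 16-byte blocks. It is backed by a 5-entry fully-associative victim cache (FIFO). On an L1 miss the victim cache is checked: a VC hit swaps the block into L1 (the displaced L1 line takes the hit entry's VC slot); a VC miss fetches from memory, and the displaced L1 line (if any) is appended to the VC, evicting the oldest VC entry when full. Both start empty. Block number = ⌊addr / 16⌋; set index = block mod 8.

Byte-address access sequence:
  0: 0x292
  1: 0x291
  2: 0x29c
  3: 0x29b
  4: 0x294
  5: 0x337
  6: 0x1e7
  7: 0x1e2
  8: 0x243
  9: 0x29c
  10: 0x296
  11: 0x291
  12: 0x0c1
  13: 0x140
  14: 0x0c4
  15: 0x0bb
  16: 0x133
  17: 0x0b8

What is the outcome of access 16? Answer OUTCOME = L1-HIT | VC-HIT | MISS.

OUTCOME = MISS

#0 0x292→b41/s1 MISS; vc=[]
#1 0x291→b41/s1 L1-HIT; vc=[]
#2 0x29c→b41/s1 L1-HIT; vc=[]
#3 0x29b→b41/s1 L1-HIT; vc=[]
#4 0x294→b41/s1 L1-HIT; vc=[]
#5 0x337→b51/s3 MISS; vc=[]
#6 0x1e7→b30/s6 MISS; vc=[]
#7 0x1e2→b30/s6 L1-HIT; vc=[]
#8 0x243→b36/s4 MISS; vc=[]
#9 0x29c→b41/s1 L1-HIT; vc=[]
#10 0x296→b41/s1 L1-HIT; vc=[]
#11 0x291→b41/s1 L1-HIT; vc=[]
#12 0xc1→b12/s4 MISS; vc=[36]
#13 0x140→b20/s4 MISS; vc=[36,12]
#14 0xc4→b12/s4 VC-HIT; vc=[36,20]
#15 0xbb→b11/s3 MISS; vc=[36,20,51]
#16 0x133→b19/s3 MISS; vc=[36,20,51,11]
#17 0xb8→b11/s3 VC-HIT; vc=[36,20,51,19]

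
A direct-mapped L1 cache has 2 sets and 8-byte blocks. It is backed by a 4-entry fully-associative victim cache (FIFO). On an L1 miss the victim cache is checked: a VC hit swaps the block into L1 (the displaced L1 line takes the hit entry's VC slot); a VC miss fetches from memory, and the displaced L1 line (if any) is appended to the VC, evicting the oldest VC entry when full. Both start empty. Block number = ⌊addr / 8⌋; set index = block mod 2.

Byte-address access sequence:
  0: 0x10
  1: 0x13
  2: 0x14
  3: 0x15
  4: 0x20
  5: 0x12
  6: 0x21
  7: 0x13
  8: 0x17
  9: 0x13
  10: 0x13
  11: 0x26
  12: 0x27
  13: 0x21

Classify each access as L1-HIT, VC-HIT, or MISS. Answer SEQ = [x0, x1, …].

  [0] addr=0x10 blk=2 s=0: MISS | VC []
  [1] addr=0x13 blk=2 s=0: L1-HIT | VC []
  [2] addr=0x14 blk=2 s=0: L1-HIT | VC []
  [3] addr=0x15 blk=2 s=0: L1-HIT | VC []
  [4] addr=0x20 blk=4 s=0: MISS | VC [2]
  [5] addr=0x12 blk=2 s=0: VC-HIT | VC [4]
  [6] addr=0x21 blk=4 s=0: VC-HIT | VC [2]
  [7] addr=0x13 blk=2 s=0: VC-HIT | VC [4]
  [8] addr=0x17 blk=2 s=0: L1-HIT | VC [4]
  [9] addr=0x13 blk=2 s=0: L1-HIT | VC [4]
  [10] addr=0x13 blk=2 s=0: L1-HIT | VC [4]
  [11] addr=0x26 blk=4 s=0: VC-HIT | VC [2]
  [12] addr=0x27 blk=4 s=0: L1-HIT | VC [2]
  [13] addr=0x21 blk=4 s=0: L1-HIT | VC [2]

SEQ = [MISS, L1-HIT, L1-HIT, L1-HIT, MISS, VC-HIT, VC-HIT, VC-HIT, L1-HIT, L1-HIT, L1-HIT, VC-HIT, L1-HIT, L1-HIT]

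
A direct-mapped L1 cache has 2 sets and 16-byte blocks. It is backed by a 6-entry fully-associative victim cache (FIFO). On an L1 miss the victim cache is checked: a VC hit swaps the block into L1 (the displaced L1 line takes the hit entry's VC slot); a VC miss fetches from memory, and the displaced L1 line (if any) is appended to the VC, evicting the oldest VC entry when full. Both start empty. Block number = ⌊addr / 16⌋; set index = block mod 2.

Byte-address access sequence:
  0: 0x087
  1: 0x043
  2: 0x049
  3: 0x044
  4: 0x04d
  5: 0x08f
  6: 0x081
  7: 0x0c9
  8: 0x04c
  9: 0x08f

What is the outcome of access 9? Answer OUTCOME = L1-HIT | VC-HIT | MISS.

OUTCOME = VC-HIT

  [0] addr=0x87 blk=8 s=0: MISS | VC []
  [1] addr=0x43 blk=4 s=0: MISS | VC [8]
  [2] addr=0x49 blk=4 s=0: L1-HIT | VC [8]
  [3] addr=0x44 blk=4 s=0: L1-HIT | VC [8]
  [4] addr=0x4d blk=4 s=0: L1-HIT | VC [8]
  [5] addr=0x8f blk=8 s=0: VC-HIT | VC [4]
  [6] addr=0x81 blk=8 s=0: L1-HIT | VC [4]
  [7] addr=0xc9 blk=12 s=0: MISS | VC [4, 8]
  [8] addr=0x4c blk=4 s=0: VC-HIT | VC [12, 8]
  [9] addr=0x8f blk=8 s=0: VC-HIT | VC [12, 4]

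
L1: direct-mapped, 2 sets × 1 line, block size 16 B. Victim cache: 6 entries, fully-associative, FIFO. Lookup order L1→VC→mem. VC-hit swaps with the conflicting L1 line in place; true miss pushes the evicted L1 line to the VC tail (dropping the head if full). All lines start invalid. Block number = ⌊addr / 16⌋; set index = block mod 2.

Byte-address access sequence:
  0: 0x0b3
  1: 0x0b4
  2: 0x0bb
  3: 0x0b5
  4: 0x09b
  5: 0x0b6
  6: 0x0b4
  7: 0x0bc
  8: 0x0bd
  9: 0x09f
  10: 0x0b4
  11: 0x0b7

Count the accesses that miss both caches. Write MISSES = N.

0: 0xb3 (blk 11, set 1) → MISS  vc=[]
1: 0xb4 (blk 11, set 1) → L1-HIT  vc=[]
2: 0xbb (blk 11, set 1) → L1-HIT  vc=[]
3: 0xb5 (blk 11, set 1) → L1-HIT  vc=[]
4: 0x9b (blk 9, set 1) → MISS  vc=[11]
5: 0xb6 (blk 11, set 1) → VC-HIT  vc=[9]
6: 0xb4 (blk 11, set 1) → L1-HIT  vc=[9]
7: 0xbc (blk 11, set 1) → L1-HIT  vc=[9]
8: 0xbd (blk 11, set 1) → L1-HIT  vc=[9]
9: 0x9f (blk 9, set 1) → VC-HIT  vc=[11]
10: 0xb4 (blk 11, set 1) → VC-HIT  vc=[9]
11: 0xb7 (blk 11, set 1) → L1-HIT  vc=[9]

MISSES = 2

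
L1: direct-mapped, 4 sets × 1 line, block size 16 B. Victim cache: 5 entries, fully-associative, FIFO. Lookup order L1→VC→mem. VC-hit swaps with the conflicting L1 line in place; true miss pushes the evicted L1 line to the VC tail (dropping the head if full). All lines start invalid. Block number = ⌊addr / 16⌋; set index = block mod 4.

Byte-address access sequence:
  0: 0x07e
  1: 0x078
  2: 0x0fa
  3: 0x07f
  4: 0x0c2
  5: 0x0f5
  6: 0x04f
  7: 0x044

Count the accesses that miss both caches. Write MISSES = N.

  [0] addr=0x7e blk=7 s=3: MISS | VC []
  [1] addr=0x78 blk=7 s=3: L1-HIT | VC []
  [2] addr=0xfa blk=15 s=3: MISS | VC [7]
  [3] addr=0x7f blk=7 s=3: VC-HIT | VC [15]
  [4] addr=0xc2 blk=12 s=0: MISS | VC [15]
  [5] addr=0xf5 blk=15 s=3: VC-HIT | VC [7]
  [6] addr=0x4f blk=4 s=0: MISS | VC [7, 12]
  [7] addr=0x44 blk=4 s=0: L1-HIT | VC [7, 12]

MISSES = 4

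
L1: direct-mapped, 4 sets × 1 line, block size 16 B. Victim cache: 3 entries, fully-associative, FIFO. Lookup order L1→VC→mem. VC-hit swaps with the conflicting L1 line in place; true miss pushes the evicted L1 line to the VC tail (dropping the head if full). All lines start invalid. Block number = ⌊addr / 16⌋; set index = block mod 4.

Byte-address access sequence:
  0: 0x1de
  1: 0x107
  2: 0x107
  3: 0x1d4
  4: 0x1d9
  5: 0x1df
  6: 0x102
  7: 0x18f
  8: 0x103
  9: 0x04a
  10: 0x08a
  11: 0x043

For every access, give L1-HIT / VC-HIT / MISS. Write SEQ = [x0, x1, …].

SEQ = [MISS, MISS, L1-HIT, L1-HIT, L1-HIT, L1-HIT, L1-HIT, MISS, VC-HIT, MISS, MISS, VC-HIT]

#0 0x1de→b29/s1 MISS; vc=[]
#1 0x107→b16/s0 MISS; vc=[]
#2 0x107→b16/s0 L1-HIT; vc=[]
#3 0x1d4→b29/s1 L1-HIT; vc=[]
#4 0x1d9→b29/s1 L1-HIT; vc=[]
#5 0x1df→b29/s1 L1-HIT; vc=[]
#6 0x102→b16/s0 L1-HIT; vc=[]
#7 0x18f→b24/s0 MISS; vc=[16]
#8 0x103→b16/s0 VC-HIT; vc=[24]
#9 0x4a→b4/s0 MISS; vc=[24,16]
#10 0x8a→b8/s0 MISS; vc=[24,16,4]
#11 0x43→b4/s0 VC-HIT; vc=[24,16,8]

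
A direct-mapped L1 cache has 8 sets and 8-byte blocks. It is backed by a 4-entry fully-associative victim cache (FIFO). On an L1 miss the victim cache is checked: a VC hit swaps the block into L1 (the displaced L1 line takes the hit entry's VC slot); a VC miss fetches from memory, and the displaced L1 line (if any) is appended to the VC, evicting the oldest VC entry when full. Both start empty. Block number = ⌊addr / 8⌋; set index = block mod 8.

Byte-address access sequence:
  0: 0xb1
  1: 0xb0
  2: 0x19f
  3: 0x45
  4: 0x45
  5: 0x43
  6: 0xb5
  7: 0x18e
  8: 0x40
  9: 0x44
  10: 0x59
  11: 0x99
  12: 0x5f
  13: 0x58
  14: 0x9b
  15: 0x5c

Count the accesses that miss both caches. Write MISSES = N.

MISSES = 6

0: 0xb1 (blk 22, set 6) → MISS  vc=[]
1: 0xb0 (blk 22, set 6) → L1-HIT  vc=[]
2: 0x19f (blk 51, set 3) → MISS  vc=[]
3: 0x45 (blk 8, set 0) → MISS  vc=[]
4: 0x45 (blk 8, set 0) → L1-HIT  vc=[]
5: 0x43 (blk 8, set 0) → L1-HIT  vc=[]
6: 0xb5 (blk 22, set 6) → L1-HIT  vc=[]
7: 0x18e (blk 49, set 1) → MISS  vc=[]
8: 0x40 (blk 8, set 0) → L1-HIT  vc=[]
9: 0x44 (blk 8, set 0) → L1-HIT  vc=[]
10: 0x59 (blk 11, set 3) → MISS  vc=[51]
11: 0x99 (blk 19, set 3) → MISS  vc=[51, 11]
12: 0x5f (blk 11, set 3) → VC-HIT  vc=[51, 19]
13: 0x58 (blk 11, set 3) → L1-HIT  vc=[51, 19]
14: 0x9b (blk 19, set 3) → VC-HIT  vc=[51, 11]
15: 0x5c (blk 11, set 3) → VC-HIT  vc=[51, 19]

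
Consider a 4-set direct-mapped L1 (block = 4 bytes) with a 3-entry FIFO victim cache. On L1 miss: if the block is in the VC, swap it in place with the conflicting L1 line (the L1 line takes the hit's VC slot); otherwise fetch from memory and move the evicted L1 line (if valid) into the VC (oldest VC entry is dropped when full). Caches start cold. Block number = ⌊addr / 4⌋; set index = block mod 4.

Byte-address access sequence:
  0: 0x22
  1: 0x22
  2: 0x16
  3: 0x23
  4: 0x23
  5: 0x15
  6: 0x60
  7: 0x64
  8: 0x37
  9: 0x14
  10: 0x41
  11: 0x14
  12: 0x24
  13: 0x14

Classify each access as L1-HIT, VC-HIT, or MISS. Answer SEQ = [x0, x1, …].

#0 0x22→b8/s0 MISS; vc=[]
#1 0x22→b8/s0 L1-HIT; vc=[]
#2 0x16→b5/s1 MISS; vc=[]
#3 0x23→b8/s0 L1-HIT; vc=[]
#4 0x23→b8/s0 L1-HIT; vc=[]
#5 0x15→b5/s1 L1-HIT; vc=[]
#6 0x60→b24/s0 MISS; vc=[8]
#7 0x64→b25/s1 MISS; vc=[8,5]
#8 0x37→b13/s1 MISS; vc=[8,5,25]
#9 0x14→b5/s1 VC-HIT; vc=[8,13,25]
#10 0x41→b16/s0 MISS; vc=[13,25,24]
#11 0x14→b5/s1 L1-HIT; vc=[13,25,24]
#12 0x24→b9/s1 MISS; vc=[25,24,5]
#13 0x14→b5/s1 VC-HIT; vc=[25,24,9]

SEQ = [MISS, L1-HIT, MISS, L1-HIT, L1-HIT, L1-HIT, MISS, MISS, MISS, VC-HIT, MISS, L1-HIT, MISS, VC-HIT]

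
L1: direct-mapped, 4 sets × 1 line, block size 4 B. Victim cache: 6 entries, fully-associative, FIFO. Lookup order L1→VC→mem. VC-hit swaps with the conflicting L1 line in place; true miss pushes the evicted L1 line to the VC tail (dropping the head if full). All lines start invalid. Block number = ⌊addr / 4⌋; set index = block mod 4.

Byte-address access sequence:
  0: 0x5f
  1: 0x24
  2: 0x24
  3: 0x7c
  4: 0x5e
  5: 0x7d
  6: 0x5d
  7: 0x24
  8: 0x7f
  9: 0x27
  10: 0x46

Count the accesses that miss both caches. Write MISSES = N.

MISSES = 4

#0 0x5f→b23/s3 MISS; vc=[]
#1 0x24→b9/s1 MISS; vc=[]
#2 0x24→b9/s1 L1-HIT; vc=[]
#3 0x7c→b31/s3 MISS; vc=[23]
#4 0x5e→b23/s3 VC-HIT; vc=[31]
#5 0x7d→b31/s3 VC-HIT; vc=[23]
#6 0x5d→b23/s3 VC-HIT; vc=[31]
#7 0x24→b9/s1 L1-HIT; vc=[31]
#8 0x7f→b31/s3 VC-HIT; vc=[23]
#9 0x27→b9/s1 L1-HIT; vc=[23]
#10 0x46→b17/s1 MISS; vc=[23,9]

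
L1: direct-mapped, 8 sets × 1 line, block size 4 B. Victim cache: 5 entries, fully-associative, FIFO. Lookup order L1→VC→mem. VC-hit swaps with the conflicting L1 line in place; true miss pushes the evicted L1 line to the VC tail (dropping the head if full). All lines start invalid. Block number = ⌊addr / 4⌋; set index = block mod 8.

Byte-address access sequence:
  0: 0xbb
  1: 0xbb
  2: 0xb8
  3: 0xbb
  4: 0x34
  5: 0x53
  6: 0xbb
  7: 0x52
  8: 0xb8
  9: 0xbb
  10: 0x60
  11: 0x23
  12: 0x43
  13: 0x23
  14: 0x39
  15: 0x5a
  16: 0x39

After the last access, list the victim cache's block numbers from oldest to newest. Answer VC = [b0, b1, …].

VC = [24, 16, 46, 22]

  [0] addr=0xbb blk=46 s=6: MISS | VC []
  [1] addr=0xbb blk=46 s=6: L1-HIT | VC []
  [2] addr=0xb8 blk=46 s=6: L1-HIT | VC []
  [3] addr=0xbb blk=46 s=6: L1-HIT | VC []
  [4] addr=0x34 blk=13 s=5: MISS | VC []
  [5] addr=0x53 blk=20 s=4: MISS | VC []
  [6] addr=0xbb blk=46 s=6: L1-HIT | VC []
  [7] addr=0x52 blk=20 s=4: L1-HIT | VC []
  [8] addr=0xb8 blk=46 s=6: L1-HIT | VC []
  [9] addr=0xbb blk=46 s=6: L1-HIT | VC []
  [10] addr=0x60 blk=24 s=0: MISS | VC []
  [11] addr=0x23 blk=8 s=0: MISS | VC [24]
  [12] addr=0x43 blk=16 s=0: MISS | VC [24, 8]
  [13] addr=0x23 blk=8 s=0: VC-HIT | VC [24, 16]
  [14] addr=0x39 blk=14 s=6: MISS | VC [24, 16, 46]
  [15] addr=0x5a blk=22 s=6: MISS | VC [24, 16, 46, 14]
  [16] addr=0x39 blk=14 s=6: VC-HIT | VC [24, 16, 46, 22]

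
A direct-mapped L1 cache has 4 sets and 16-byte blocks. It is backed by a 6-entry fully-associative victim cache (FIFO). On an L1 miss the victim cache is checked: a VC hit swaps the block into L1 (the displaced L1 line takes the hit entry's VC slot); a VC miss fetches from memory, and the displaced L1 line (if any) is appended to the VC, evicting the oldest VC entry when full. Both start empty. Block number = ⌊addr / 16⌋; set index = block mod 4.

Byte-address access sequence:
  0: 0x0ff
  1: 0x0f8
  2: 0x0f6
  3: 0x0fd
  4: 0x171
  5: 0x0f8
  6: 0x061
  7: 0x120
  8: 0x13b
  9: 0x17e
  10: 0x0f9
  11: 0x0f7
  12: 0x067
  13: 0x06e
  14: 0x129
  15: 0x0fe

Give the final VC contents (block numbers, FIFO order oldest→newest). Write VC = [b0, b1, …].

VC = [19, 6, 23]

#0 0xff→b15/s3 MISS; vc=[]
#1 0xf8→b15/s3 L1-HIT; vc=[]
#2 0xf6→b15/s3 L1-HIT; vc=[]
#3 0xfd→b15/s3 L1-HIT; vc=[]
#4 0x171→b23/s3 MISS; vc=[15]
#5 0xf8→b15/s3 VC-HIT; vc=[23]
#6 0x61→b6/s2 MISS; vc=[23]
#7 0x120→b18/s2 MISS; vc=[23,6]
#8 0x13b→b19/s3 MISS; vc=[23,6,15]
#9 0x17e→b23/s3 VC-HIT; vc=[19,6,15]
#10 0xf9→b15/s3 VC-HIT; vc=[19,6,23]
#11 0xf7→b15/s3 L1-HIT; vc=[19,6,23]
#12 0x67→b6/s2 VC-HIT; vc=[19,18,23]
#13 0x6e→b6/s2 L1-HIT; vc=[19,18,23]
#14 0x129→b18/s2 VC-HIT; vc=[19,6,23]
#15 0xfe→b15/s3 L1-HIT; vc=[19,6,23]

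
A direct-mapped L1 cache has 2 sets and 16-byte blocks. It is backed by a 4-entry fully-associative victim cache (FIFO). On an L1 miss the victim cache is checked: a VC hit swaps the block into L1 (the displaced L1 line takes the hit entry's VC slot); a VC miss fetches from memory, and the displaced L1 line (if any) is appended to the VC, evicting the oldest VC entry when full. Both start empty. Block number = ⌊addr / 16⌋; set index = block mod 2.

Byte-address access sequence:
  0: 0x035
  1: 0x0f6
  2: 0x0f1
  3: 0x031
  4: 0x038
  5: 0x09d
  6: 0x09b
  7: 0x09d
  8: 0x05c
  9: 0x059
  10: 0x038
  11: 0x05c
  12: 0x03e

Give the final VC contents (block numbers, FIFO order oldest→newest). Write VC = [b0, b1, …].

VC = [15, 5, 9]

  [0] addr=0x35 blk=3 s=1: MISS | VC []
  [1] addr=0xf6 blk=15 s=1: MISS | VC [3]
  [2] addr=0xf1 blk=15 s=1: L1-HIT | VC [3]
  [3] addr=0x31 blk=3 s=1: VC-HIT | VC [15]
  [4] addr=0x38 blk=3 s=1: L1-HIT | VC [15]
  [5] addr=0x9d blk=9 s=1: MISS | VC [15, 3]
  [6] addr=0x9b blk=9 s=1: L1-HIT | VC [15, 3]
  [7] addr=0x9d blk=9 s=1: L1-HIT | VC [15, 3]
  [8] addr=0x5c blk=5 s=1: MISS | VC [15, 3, 9]
  [9] addr=0x59 blk=5 s=1: L1-HIT | VC [15, 3, 9]
  [10] addr=0x38 blk=3 s=1: VC-HIT | VC [15, 5, 9]
  [11] addr=0x5c blk=5 s=1: VC-HIT | VC [15, 3, 9]
  [12] addr=0x3e blk=3 s=1: VC-HIT | VC [15, 5, 9]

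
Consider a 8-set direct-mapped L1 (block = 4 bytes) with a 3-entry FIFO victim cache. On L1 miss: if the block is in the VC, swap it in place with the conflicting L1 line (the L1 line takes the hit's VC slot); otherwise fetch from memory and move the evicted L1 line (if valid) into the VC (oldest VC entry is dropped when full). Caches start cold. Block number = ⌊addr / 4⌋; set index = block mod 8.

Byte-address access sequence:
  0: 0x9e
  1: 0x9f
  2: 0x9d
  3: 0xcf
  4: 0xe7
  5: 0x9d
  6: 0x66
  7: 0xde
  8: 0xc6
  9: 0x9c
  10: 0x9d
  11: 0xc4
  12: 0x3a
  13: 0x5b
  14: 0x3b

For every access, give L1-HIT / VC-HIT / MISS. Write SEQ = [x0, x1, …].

  [0] addr=0x9e blk=39 s=7: MISS | VC []
  [1] addr=0x9f blk=39 s=7: L1-HIT | VC []
  [2] addr=0x9d blk=39 s=7: L1-HIT | VC []
  [3] addr=0xcf blk=51 s=3: MISS | VC []
  [4] addr=0xe7 blk=57 s=1: MISS | VC []
  [5] addr=0x9d blk=39 s=7: L1-HIT | VC []
  [6] addr=0x66 blk=25 s=1: MISS | VC [57]
  [7] addr=0xde blk=55 s=7: MISS | VC [57, 39]
  [8] addr=0xc6 blk=49 s=1: MISS | VC [57, 39, 25]
  [9] addr=0x9c blk=39 s=7: VC-HIT | VC [57, 55, 25]
  [10] addr=0x9d blk=39 s=7: L1-HIT | VC [57, 55, 25]
  [11] addr=0xc4 blk=49 s=1: L1-HIT | VC [57, 55, 25]
  [12] addr=0x3a blk=14 s=6: MISS | VC [57, 55, 25]
  [13] addr=0x5b blk=22 s=6: MISS | VC [55, 25, 14]
  [14] addr=0x3b blk=14 s=6: VC-HIT | VC [55, 25, 22]

SEQ = [MISS, L1-HIT, L1-HIT, MISS, MISS, L1-HIT, MISS, MISS, MISS, VC-HIT, L1-HIT, L1-HIT, MISS, MISS, VC-HIT]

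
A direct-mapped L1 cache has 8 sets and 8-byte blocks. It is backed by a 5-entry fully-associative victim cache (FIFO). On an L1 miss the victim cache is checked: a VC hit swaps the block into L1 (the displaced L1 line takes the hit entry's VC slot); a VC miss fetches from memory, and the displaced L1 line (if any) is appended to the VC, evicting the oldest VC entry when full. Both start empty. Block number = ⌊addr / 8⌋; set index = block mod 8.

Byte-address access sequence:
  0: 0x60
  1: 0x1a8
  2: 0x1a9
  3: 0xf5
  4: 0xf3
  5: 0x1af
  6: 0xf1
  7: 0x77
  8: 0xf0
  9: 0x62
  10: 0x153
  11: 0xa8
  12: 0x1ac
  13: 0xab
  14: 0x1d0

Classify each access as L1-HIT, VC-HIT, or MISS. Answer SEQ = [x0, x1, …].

SEQ = [MISS, MISS, L1-HIT, MISS, L1-HIT, L1-HIT, L1-HIT, MISS, VC-HIT, L1-HIT, MISS, MISS, VC-HIT, VC-HIT, MISS]

#0 0x60→b12/s4 MISS; vc=[]
#1 0x1a8→b53/s5 MISS; vc=[]
#2 0x1a9→b53/s5 L1-HIT; vc=[]
#3 0xf5→b30/s6 MISS; vc=[]
#4 0xf3→b30/s6 L1-HIT; vc=[]
#5 0x1af→b53/s5 L1-HIT; vc=[]
#6 0xf1→b30/s6 L1-HIT; vc=[]
#7 0x77→b14/s6 MISS; vc=[30]
#8 0xf0→b30/s6 VC-HIT; vc=[14]
#9 0x62→b12/s4 L1-HIT; vc=[14]
#10 0x153→b42/s2 MISS; vc=[14]
#11 0xa8→b21/s5 MISS; vc=[14,53]
#12 0x1ac→b53/s5 VC-HIT; vc=[14,21]
#13 0xab→b21/s5 VC-HIT; vc=[14,53]
#14 0x1d0→b58/s2 MISS; vc=[14,53,42]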